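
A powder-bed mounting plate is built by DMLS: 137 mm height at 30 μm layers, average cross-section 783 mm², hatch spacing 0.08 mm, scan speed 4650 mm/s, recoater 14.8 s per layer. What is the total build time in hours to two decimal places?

Layers = ⌈137/0.03⌉ = 4567.
Scan path per layer = 783 / 0.08, so 9787.5 mm.
Scan time per layer: 9787.5 / 4650 → 2.1048 s.
Time per layer = 2.1048 + 14.8, so 16.9048 s.
Build time = 4567 × 16.9048 = 77204.2216 s = 21.45 hours.

21.45 hours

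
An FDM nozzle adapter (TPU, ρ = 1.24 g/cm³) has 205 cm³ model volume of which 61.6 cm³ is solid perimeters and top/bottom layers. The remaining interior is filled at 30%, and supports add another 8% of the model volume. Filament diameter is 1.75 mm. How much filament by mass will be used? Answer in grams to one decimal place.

Infill region = 205 − 61.6, so 143.4 cm³.
Infill deposited: 0.30 × 143.4 → 43.02 cm³.
Support: 0.08 × 205 → 16.4 cm³.
Deposited volume = 61.6 + 43.02 + 16.4 = 121.02 cm³.
Mass = 121.02 × 1.24, so 150.0648 g.

150.1 g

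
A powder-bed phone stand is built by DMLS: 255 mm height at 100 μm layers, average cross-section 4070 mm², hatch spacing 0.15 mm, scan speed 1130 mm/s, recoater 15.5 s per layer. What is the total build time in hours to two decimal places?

Layers = ⌈255/0.1⌉ = 2550.
Per-layer scan distance = 4070 / 0.15, so 27133.3 mm.
Scan time per layer: 27133.3 / 1130 → 24.0118 s.
Per-layer time = 24.0118 + 15.5, so 39.5118 s.
Build time = 2550 × 39.5118 = 100755.09 s = 27.99 hours.

27.99 hours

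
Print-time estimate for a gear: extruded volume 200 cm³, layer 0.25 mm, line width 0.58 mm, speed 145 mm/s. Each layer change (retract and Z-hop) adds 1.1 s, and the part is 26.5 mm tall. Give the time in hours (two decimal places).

2.67 hours

Extrusion cross-section: 0.25 × 0.58 → 0.145 mm².
Total extruded path = 200000/0.145 = 1379310.3 mm.
Time extruding = 1379310.3 / 145 = 9512.5 s.
Layers = ⌈26.5/0.25⌉ = 106.
Non-print overhead: 106 × 1.1 → 116.6 s.
Total = 9512.5 + 116.6 = 9629.1 s = 2.67 hours.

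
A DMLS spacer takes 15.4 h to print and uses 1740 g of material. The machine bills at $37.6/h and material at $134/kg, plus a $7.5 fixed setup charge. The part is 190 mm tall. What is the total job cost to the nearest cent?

$819.70

Time charge: 37.6 × 15.4 → $579.04.
Material charge: 134 × 1740/1000 → $233.16.
Adding setup: 579.04 + 233.16 + 7.5 → $819.70.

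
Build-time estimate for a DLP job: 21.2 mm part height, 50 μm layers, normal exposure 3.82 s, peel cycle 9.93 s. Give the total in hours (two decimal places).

Layers = ⌈21.2/0.05⌉ = 424.
Cycle time: 3.82 + 9.93 → 13.75 s.
Total = 424 × 13.75 = 5830 s = 1.62 hours.

1.62 hours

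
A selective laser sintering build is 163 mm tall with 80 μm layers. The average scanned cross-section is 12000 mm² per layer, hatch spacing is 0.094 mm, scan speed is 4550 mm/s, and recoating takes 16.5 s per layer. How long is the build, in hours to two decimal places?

25.22 hours

Layer count = ceil(163 / 0.08) = 2038.
Hatch length per layer: 12000 / 0.094 → 127659.6 mm.
Laser time per layer: 127659.6 / 4550 → 28.0571 s.
Layer cycle: 28.0571 + 16.5 → 44.5571 s.
2038 layers × 44.5571 s/layer = 90807.3698 s, i.e. 25.22 hours.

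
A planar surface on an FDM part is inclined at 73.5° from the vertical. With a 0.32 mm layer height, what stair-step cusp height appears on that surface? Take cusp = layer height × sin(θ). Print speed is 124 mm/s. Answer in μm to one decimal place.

306.8 μm

h_c = t·sin θ = 0.32 × 0.9588 = 0.306816 mm (306.8 μm).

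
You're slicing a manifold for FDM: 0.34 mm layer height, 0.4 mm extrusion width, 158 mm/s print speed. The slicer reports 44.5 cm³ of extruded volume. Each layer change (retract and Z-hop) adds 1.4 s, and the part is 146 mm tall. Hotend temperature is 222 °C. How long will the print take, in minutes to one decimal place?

Line area: 0.34 × 0.4 → 0.136 mm².
Toolpath length = 44.5 cm³ / 0.136 mm² = 44500 / 0.136 = 327205.9 mm.
Time extruding = 327205.9 / 158 = 2070.9 s.
Layers = ⌈146/0.34⌉ = 430.
Layer-change overhead = 430 × 1.4 = 602 s.
Total = 2070.9 + 602 = 2672.9 s = 44.5 minutes.

44.5 minutes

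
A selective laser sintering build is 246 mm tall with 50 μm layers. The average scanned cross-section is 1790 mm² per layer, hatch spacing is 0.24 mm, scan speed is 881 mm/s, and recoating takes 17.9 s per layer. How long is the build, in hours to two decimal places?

Number of layers: 246 / 0.05 → 4920 (rounded up).
Scan path per layer: 1790 / 0.24 → 7458.3 mm.
Per-layer scan time = 7458.3 / 881 = 8.4657 s.
Per-layer time: 8.4657 + 17.9 → 26.3657 s.
Build time = 4920 × 26.3657 = 129719.244 s = 36.03 hours.

36.03 hours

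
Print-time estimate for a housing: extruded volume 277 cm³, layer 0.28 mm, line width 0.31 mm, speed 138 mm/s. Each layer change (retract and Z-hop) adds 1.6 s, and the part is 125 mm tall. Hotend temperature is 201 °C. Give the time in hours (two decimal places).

Extrusion cross-section: 0.28 × 0.31 → 0.0868 mm².
Total extruded path = 277000/0.0868 = 3191244.2 mm.
Print-move time: 3191244.2 / 138 → 23125 s.
Layers = ⌈125/0.28⌉ = 447.
Layer-change overhead = 447 × 1.6 = 715.2 s.
Total = 23125 + 715.2 = 23840.2 s = 6.62 hours.

6.62 hours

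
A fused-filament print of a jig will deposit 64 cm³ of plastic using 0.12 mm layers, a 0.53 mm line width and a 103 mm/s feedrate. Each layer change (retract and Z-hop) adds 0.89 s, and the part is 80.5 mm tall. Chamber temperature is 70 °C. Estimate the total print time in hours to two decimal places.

Extrusion cross-section = 0.12 × 0.53 = 0.0636 mm².
Path length: 64000 mm³ / 0.0636 mm² → 1006289.3 mm.
Time extruding = 1006289.3 / 103, so 9769.8 s.
Layers = ⌈80.5/0.12⌉ = 671.
Non-print overhead = 671 × 0.89, so 597.19 s.
Total = 9769.8 + 597.19 = 10366.99 s = 2.88 hours.

2.88 hours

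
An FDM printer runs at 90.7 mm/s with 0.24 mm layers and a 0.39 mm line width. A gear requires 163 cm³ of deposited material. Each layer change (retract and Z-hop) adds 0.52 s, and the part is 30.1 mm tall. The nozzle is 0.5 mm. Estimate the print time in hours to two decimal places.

5.35 hours

Line area: 0.24 × 0.39 → 0.0936 mm².
Total extruded path = 163000/0.0936 = 1741453 mm.
Extrusion time: 1741453 / 90.7 → 19200.1 s.
Layers = ⌈30.1/0.24⌉ = 126.
Non-print overhead = 126 × 0.52 = 65.52 s.
Total = 19200.1 + 65.52 = 19265.62 s = 5.35 hours.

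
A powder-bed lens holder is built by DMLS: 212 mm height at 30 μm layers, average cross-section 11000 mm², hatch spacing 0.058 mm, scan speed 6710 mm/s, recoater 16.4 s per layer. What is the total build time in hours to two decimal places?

Number of layers: 212 / 0.03 → 7067 (rounded up).
Hatch length per layer = 11000 / 0.058 = 189655.2 mm.
Scan time per layer = 189655.2 / 6710, so 28.2646 s.
Time per layer: 28.2646 + 16.4 → 44.6646 s.
Build time = 7067 × 44.6646 = 315644.7282 s = 87.68 hours.

87.68 hours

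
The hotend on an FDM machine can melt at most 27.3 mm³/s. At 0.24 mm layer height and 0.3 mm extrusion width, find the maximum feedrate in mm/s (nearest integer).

379 mm/s

Extrusion cross-section = 0.24 × 0.3 = 0.072 mm².
v_max = Q/A = 27.3/0.072 = 379.17 mm/s → 379 mm/s.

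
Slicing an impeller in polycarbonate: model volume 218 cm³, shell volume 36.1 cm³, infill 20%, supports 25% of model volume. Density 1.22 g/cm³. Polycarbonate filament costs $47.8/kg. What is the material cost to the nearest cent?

Infill region = 218 − 36.1 = 181.9 cm³.
Infill volume = 0.20 × 181.9, so 36.38 cm³.
Support = 0.25 × 218, so 54.5 cm³.
Total extruded: 36.1 + 36.38 + 54.5 → 126.98 cm³.
Mass: 126.98 × 1.22 → 154.9156 g.
At $47.8/kg: 154.9156/1000 × 47.8 = $7.40.

$7.40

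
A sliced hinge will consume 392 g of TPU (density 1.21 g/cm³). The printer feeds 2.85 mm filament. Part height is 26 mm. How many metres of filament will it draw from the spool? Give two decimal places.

50.78 m

Extruded volume: 392/1.21 = 323.9669 cm³ (323966.9 mm³).
A = π r² = π × 1.425² = 6.3794 mm².
L = V/A = 323966.9/6.3794 = 50783.29 mm → 50.78 m.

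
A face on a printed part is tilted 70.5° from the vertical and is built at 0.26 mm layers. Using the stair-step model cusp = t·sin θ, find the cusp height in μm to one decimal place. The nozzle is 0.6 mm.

245.1 μm

sin(70.5°) = 0.9426, so cusp = 0.26 × 0.9426 = 0.245076 mm → 245.1 μm.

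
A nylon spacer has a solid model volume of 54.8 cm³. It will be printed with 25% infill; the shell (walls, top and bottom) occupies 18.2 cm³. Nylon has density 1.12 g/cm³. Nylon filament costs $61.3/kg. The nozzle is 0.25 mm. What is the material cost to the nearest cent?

Infill region = 54.8 − 18.2, so 36.6 cm³.
Infill volume = 0.25 × 36.6, so 9.15 cm³.
Total extruded = 18.2 + 9.15 = 27.35 cm³.
Mass: 27.35 × 1.12 → 30.632 g.
At $61.3/kg: 30.632/1000 × 61.3 = $1.88.

$1.88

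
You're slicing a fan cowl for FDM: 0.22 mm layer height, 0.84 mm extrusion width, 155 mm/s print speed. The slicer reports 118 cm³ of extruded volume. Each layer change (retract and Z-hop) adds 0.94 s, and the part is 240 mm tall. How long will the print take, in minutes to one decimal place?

85.8 minutes

Line area = 0.22 × 0.84, so 0.1848 mm².
Toolpath length = 118 cm³ / 0.1848 mm² = 118000 / 0.1848 = 638528.1 mm.
Extrusion time = 638528.1 / 155 = 4119.5 s.
Layer count = ceil(240 / 0.22) = 1091.
Layer-change overhead: 1091 × 0.94 → 1025.54 s.
Total = 4119.5 + 1025.54 = 5145.04 s = 85.8 minutes.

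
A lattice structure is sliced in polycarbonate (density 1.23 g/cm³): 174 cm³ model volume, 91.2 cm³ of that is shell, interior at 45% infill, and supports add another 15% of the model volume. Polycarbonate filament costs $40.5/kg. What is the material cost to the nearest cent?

Volume inside the shell: 174 − 91.2 → 82.8 cm³.
Infill deposited = 0.45 × 82.8, so 37.26 cm³.
Support = 0.15 × 174, so 26.1 cm³.
Total printed volume: 91.2 + 37.26 + 26.1 → 154.56 cm³.
Mass: 154.56 × 1.23 → 190.1088 g.
At $40.5/kg: 190.1088/1000 × 40.5 = $7.70.

$7.70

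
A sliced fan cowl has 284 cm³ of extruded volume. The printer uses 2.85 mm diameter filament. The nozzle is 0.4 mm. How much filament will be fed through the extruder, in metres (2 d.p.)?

44.52 m

A = π r² = π × 1.425² = 6.3794 mm².
Length = 284 cm³ / 6.3794 mm² = 284000 / 6.3794 = 44518.29 mm = 44.52 m.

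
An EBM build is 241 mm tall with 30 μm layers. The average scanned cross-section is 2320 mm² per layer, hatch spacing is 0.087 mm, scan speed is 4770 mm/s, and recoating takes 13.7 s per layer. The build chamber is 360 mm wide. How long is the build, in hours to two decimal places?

43.05 hours

Number of layers: 241 / 0.03 → 8034 (rounded up).
Per-layer scan distance: 2320 / 0.087 → 26666.7 mm.
Per-layer scan time = 26666.7 / 4770 = 5.5905 s.
Per-layer time: 5.5905 + 13.7 → 19.2905 s.
8034 layers × 19.2905 s/layer = 154979.877 s, i.e. 43.05 hours.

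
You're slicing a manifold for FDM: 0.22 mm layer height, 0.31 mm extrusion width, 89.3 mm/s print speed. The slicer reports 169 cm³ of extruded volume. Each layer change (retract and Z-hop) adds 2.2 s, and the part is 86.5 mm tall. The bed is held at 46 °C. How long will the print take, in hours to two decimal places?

7.95 hours

Bead cross-section: 0.22 × 0.31 → 0.0682 mm².
Path length: 169000 mm³ / 0.0682 mm² → 2478005.9 mm.
Print-move time = 2478005.9 / 89.3 = 27749.2 s.
Layer count = ceil(86.5 / 0.22) = 394.
Non-print overhead = 394 × 2.2, so 866.8 s.
Altogether 27749.2 + 866.8 = 28616 s, i.e. 7.95 hours.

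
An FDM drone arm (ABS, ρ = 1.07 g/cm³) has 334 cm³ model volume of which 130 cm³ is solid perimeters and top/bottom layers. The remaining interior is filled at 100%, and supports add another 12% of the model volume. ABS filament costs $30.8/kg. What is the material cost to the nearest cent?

Infill region: 334 − 130 → 204 cm³.
Infill deposited: 1.00 × 204 → 204 cm³.
Support = 0.12 × 334, so 40.08 cm³.
Total printed volume = 130 + 204 + 40.08 = 374.08 cm³.
Mass: 374.08 × 1.07 → 400.2656 g.
Cost = 400.2656 g / 1000 × $30.8/kg = $12.33.

$12.33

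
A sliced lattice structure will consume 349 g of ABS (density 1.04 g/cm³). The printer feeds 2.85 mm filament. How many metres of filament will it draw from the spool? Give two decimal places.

Volume = 349 g / 1.04 g·cm⁻³ = 335.5769 cm³ = 335576.9 mm³.
Cross-section of 2.85 mm filament: π·(2.85/2)² = 6.3794 mm².
Length = 335576.9 / 6.3794 = 52603.21 mm = 52.60 m.

52.60 m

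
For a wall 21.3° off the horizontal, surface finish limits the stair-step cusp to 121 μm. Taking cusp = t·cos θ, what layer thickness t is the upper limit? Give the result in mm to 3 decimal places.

cos(21.3°) = 0.9317; t_max = 0.121/0.9317 = 0.130 mm.

0.130 mm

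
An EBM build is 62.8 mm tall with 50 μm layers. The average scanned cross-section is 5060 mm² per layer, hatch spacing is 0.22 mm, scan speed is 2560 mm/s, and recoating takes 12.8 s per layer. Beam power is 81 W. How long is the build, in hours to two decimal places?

7.60 hours

Number of layers: 62.8 / 0.05 → 1256 (rounded up).
Hatch length per layer: 5060 / 0.22 → 23000 mm.
Beam time per layer = 23000 / 2560, so 8.9844 s.
Layer cycle: 8.9844 + 12.8 → 21.7844 s.
1256 layers × 21.7844 s/layer = 27361.2064 s, i.e. 7.60 hours.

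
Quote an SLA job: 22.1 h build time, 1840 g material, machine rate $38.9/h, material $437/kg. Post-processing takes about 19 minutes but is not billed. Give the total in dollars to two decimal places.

Machine cost: 38.9 × 22.1 → $859.69.
Material cost = 437 × 1840/1000, so $804.08.
Job cost: 859.69 + 804.08 = $1663.77.

$1663.77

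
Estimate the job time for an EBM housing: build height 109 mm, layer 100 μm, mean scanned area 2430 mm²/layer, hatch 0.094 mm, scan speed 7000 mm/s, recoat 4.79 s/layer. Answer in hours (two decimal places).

Layers = ⌈109/0.1⌉ = 1090.
Hatch length per layer = 2430 / 0.094 = 25851.1 mm.
Beam time per layer = 25851.1 / 7000, so 3.693 s.
Time per layer = 3.693 + 4.79 = 8.483 s.
Build time = 1090 × 8.483 = 9246.47 s = 2.57 hours.

2.57 hours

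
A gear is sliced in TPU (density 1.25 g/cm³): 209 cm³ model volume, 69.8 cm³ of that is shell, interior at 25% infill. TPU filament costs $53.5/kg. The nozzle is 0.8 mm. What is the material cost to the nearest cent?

Interior volume = 209 − 69.8, so 139.2 cm³.
Infill deposited: 0.25 × 139.2 → 34.8 cm³.
Deposited volume = 69.8 + 34.8, so 104.6 cm³.
Mass = 104.6 × 1.25, so 130.75 g.
Cost = 130.75 g / 1000 × $53.5/kg = $7.00.

$7.00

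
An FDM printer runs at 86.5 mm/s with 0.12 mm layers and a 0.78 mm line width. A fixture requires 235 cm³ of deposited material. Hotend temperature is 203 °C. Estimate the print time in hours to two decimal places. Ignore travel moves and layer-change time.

8.06 hours

Bead cross-section: 0.12 × 0.78 → 0.0936 mm².
Path length: 235000 mm³ / 0.0936 mm² → 2510683.8 mm.
Extrusion time: 2510683.8 / 86.5 → 29025.2 s.
29025.2 s = 8.06 hours.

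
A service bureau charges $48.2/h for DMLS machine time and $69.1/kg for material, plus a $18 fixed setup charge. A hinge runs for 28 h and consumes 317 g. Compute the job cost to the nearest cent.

Machine cost = 48.2 × 28, so $1349.60.
Material charge = 69.1 × 317/1000, so $21.9047.
Adding setup: 1349.60 + 21.9047 + 18 → 1389.5047 ≈ $1389.50.

$1389.50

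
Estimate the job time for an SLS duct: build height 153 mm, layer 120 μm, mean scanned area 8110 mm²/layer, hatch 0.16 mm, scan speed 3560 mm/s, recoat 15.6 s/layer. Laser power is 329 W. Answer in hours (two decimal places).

Number of layers: 153 / 0.12 → 1275 (rounded up).
Scan path per layer: 8110 / 0.16 → 50687.5 mm.
Per-layer scan time: 50687.5 / 3560 → 14.2381 s.
Layer cycle = 14.2381 + 15.6 = 29.8381 s.
Total: 1275 × 29.8381 s = 38043.5775 s → 10.57 hours.

10.57 hours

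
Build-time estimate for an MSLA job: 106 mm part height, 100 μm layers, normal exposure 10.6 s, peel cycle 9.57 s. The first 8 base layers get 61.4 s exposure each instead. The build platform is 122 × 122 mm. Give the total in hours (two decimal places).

6.05 hours

Layer count = ceil(106 / 0.1) = 1060.
Bottom layers: 8 × (61.4 + 9.57) → 567.76 s.
Regular layers: 1052 × (10.6 + 9.57) → 21218.84 s.
Sum: 567.76 + 21218.84 = 21786.6 s → 6.05 hours.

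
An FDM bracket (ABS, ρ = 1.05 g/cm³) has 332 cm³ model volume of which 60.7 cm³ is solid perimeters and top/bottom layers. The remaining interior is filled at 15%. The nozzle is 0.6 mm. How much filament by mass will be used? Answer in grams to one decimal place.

106.5 g

Volume inside the shell = 332 − 60.7, so 271.3 cm³.
Infill volume: 0.15 × 271.3 → 40.695 cm³.
Deposited volume = 60.7 + 40.695, so 101.395 cm³.
Mass = 101.395 × 1.05 = 106.46475 g.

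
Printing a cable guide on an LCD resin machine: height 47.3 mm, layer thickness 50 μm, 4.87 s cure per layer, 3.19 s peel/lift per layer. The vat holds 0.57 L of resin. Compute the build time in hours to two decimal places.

Layers = ⌈47.3/0.05⌉ = 946.
Per-layer time = 4.87 + 3.19, so 8.06 s.
Total = 946 × 8.06 = 7624.76 s = 2.12 hours.

2.12 hours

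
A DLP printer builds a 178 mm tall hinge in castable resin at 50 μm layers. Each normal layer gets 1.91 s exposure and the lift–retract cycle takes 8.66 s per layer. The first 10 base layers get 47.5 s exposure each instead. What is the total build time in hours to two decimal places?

Layers = ⌈178/0.05⌉ = 3560.
Burn-in layers: 10 × (47.5 + 8.66) → 561.6 s.
Remaining layers = 3550 × (1.91 + 8.66) = 37523.5 s.
Sum: 561.6 + 37523.5 = 38085.1 s → 10.58 hours.

10.58 hours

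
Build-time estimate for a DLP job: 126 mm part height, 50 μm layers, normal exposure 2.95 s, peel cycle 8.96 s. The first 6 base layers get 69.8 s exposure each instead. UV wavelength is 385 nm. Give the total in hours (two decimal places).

8.45 hours

Layer count = ceil(126 / 0.05) = 2520.
Burn-in layers = 6 × (69.8 + 8.96) = 472.56 s.
Normal layers = 2514 × (2.95 + 8.96) = 29941.74 s.
Total = 472.56 + 29941.74 = 30414.3 s = 8.45 hours.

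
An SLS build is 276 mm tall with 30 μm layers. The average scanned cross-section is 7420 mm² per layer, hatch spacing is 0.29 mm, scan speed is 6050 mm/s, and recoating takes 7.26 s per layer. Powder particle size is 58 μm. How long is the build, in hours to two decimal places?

29.36 hours

Layer count = ceil(276 / 0.03) = 9200.
Scan path per layer = 7420 / 0.29, so 25586.2 mm.
Laser time per layer = 25586.2 / 6050, so 4.2291 s.
Layer cycle = 4.2291 + 7.26 = 11.4891 s.
Build time = 9200 × 11.4891 = 105699.72 s = 29.36 hours.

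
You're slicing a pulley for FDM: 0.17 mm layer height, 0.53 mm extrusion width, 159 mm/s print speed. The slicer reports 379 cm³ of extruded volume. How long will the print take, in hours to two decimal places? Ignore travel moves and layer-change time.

7.35 hours

Line area = 0.17 × 0.53 = 0.0901 mm².
Path length: 379000 mm³ / 0.0901 mm² → 4206437.3 mm.
Extrusion time = 4206437.3 / 159, so 26455.6 s.
That's 26455.6 s → 7.35 hours.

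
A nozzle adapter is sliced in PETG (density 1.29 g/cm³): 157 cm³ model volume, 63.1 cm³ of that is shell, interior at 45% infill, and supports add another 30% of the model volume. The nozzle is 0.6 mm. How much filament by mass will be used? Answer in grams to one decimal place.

196.7 g

Infill region = 157 − 63.1 = 93.9 cm³.
Infill volume = 0.45 × 93.9 = 42.255 cm³.
Support: 0.30 × 157 → 47.1 cm³.
Deposited volume: 63.1 + 42.255 + 47.1 → 152.455 cm³.
Mass = 152.455 × 1.29, so 196.66695 g.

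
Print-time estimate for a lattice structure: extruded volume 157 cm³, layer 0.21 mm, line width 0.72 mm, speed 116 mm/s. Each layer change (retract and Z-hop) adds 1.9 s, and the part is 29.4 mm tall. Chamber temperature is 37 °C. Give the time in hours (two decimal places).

Extrusion cross-section: 0.21 × 0.72 → 0.1512 mm².
Toolpath length = 157 cm³ / 0.1512 mm² = 157000 / 0.1512 = 1038359.8 mm.
Extrusion time = 1038359.8 / 116, so 8951.4 s.
Layers = ⌈29.4/0.21⌉ = 140.
Layer-change overhead: 140 × 1.9 → 266 s.
Altogether 8951.4 + 266 = 9217.4 s, i.e. 2.56 hours.

2.56 hours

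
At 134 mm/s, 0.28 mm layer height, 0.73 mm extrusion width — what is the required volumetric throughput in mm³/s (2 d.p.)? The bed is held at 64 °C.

Bead cross-section = 0.28 × 0.73 = 0.2044 mm².
Q = v·A = 134 × 0.2044 = 27.39 mm³/s.

27.39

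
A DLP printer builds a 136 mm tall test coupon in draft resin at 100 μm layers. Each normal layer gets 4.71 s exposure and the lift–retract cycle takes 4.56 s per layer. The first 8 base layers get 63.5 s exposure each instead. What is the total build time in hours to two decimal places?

Layers = ⌈136/0.1⌉ = 1360.
Bottom layers = 8 × (63.5 + 4.56) = 544.48 s.
Remaining layers = 1352 × (4.71 + 4.56), so 12533.04 s.
Total = 544.48 + 12533.04 = 13077.52 s = 3.63 hours.

3.63 hours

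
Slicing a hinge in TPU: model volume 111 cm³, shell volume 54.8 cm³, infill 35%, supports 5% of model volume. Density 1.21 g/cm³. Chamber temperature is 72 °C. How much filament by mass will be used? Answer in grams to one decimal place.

96.8 g

Interior volume = 111 − 54.8, so 56.2 cm³.
Deposited infill: 0.35 × 56.2 → 19.67 cm³.
Support = 0.05 × 111 = 5.55 cm³.
Total extruded: 54.8 + 19.67 + 5.55 → 80.02 cm³.
Mass = 80.02 × 1.21, so 96.8242 g.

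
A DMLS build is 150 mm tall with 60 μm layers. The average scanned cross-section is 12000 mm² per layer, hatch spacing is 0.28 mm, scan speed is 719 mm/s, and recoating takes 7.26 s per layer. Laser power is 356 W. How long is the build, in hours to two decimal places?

Number of layers: 150 / 0.06 → 2500 (rounded up).
Scan path per layer = 12000 / 0.28, so 42857.1 mm.
Per-layer scan time: 42857.1 / 719 → 59.6065 s.
Time per layer: 59.6065 + 7.26 → 66.8665 s.
Total: 2500 × 66.8665 s = 167166.25 s → 46.44 hours.

46.44 hours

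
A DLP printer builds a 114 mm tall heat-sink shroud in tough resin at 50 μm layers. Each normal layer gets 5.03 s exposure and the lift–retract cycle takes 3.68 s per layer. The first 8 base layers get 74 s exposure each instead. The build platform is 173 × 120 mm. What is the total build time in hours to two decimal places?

Layers = ⌈114/0.05⌉ = 2280.
Base layers = 8 × (74 + 3.68), so 621.44 s.
Regular layers = 2272 × (5.03 + 3.68) = 19789.12 s.
Sum: 621.44 + 19789.12 = 20410.56 s → 5.67 hours.

5.67 hours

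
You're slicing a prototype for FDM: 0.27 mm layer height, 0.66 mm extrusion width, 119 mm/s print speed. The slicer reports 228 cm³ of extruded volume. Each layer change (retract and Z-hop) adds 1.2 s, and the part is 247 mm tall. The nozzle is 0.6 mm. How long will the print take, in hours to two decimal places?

Line area: 0.27 × 0.66 → 0.1782 mm².
Total extruded path = 228000/0.1782 = 1279461.3 mm.
Extrusion time = 1279461.3 / 119, so 10751.8 s.
Layers = ⌈247/0.27⌉ = 915.
Z-hop total = 915 × 1.2 = 1098 s.
Altogether 10751.8 + 1098 = 11849.8 s, i.e. 3.29 hours.

3.29 hours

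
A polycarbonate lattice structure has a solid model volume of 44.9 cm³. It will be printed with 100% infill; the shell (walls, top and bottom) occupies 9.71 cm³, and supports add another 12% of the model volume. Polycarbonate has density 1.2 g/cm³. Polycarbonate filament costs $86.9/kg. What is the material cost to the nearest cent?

Infill region: 44.9 − 9.71 → 35.19 cm³.
Infill deposited = 1.00 × 35.19 = 35.19 cm³.
Support = 0.12 × 44.9, so 5.388 cm³.
Total extruded = 9.71 + 35.19 + 5.388, so 50.288 cm³.
Mass = 50.288 × 1.2, so 60.3456 g.
Cost = 60.3456 g / 1000 × $86.9/kg = $5.24.

$5.24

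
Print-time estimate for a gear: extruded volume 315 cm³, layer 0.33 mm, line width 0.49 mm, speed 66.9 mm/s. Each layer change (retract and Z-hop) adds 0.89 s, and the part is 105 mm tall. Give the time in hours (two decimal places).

Bead cross-section = 0.33 × 0.49, so 0.1617 mm².
Toolpath length = 315 cm³ / 0.1617 mm² = 315000 / 0.1617 = 1948051.9 mm.
Time extruding = 1948051.9 / 66.9, so 29118.9 s.
Number of layers: 105 / 0.33 → 319 (rounded up).
Layer-change overhead = 319 × 0.89 = 283.91 s.
Total = 29118.9 + 283.91 = 29402.81 s = 8.17 hours.

8.17 hours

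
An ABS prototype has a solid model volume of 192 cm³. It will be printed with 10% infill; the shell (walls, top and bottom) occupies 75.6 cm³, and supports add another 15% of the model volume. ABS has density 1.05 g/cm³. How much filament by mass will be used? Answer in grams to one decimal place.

Volume inside the shell = 192 − 75.6, so 116.4 cm³.
Deposited infill: 0.10 × 116.4 → 11.64 cm³.
Support: 0.15 × 192 → 28.8 cm³.
Total printed volume = 75.6 + 11.64 + 28.8, so 116.04 cm³.
Mass = 116.04 × 1.05, so 121.842 g.

121.8 g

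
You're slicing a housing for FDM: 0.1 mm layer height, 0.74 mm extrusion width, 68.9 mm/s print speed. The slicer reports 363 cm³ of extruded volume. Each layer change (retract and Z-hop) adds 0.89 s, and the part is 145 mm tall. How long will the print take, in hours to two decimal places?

Line area = 0.1 × 0.74, so 0.074 mm².
Toolpath length = 363 cm³ / 0.074 mm² = 363000 / 0.074 = 4905405.4 mm.
Extrusion time = 4905405.4 / 68.9, so 71196 s.
Layers = ⌈145/0.1⌉ = 1450.
Layer-change overhead: 1450 × 0.89 → 1290.5 s.
Altogether 71196 + 1290.5 = 72486.5 s, i.e. 20.14 hours.

20.14 hours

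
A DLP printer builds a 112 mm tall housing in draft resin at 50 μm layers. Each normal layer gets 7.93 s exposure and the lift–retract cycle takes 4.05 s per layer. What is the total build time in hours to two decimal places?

7.45 hours

Number of layers: 112 / 0.05 → 2240 (rounded up).
Each layer takes = 7.93 + 4.05, so 11.98 s.
Total = 2240 × 11.98 = 26835.2 s = 7.45 hours.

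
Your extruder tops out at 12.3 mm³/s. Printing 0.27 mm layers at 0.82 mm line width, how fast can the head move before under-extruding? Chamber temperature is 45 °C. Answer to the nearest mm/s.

56 mm/s

A = 0.27 × 0.82, so 0.2214 mm².
v_max = Q/A = 12.3/0.2214 = 55.56 mm/s → 56 mm/s.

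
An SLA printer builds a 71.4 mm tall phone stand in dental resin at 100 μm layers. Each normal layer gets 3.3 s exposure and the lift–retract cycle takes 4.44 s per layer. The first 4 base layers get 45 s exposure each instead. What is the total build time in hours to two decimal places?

Layers = ⌈71.4/0.1⌉ = 714.
Burn-in layers = 4 × (45 + 4.44), so 197.76 s.
Remaining layers = 710 × (3.3 + 4.44) = 5495.4 s.
Total = 197.76 + 5495.4 = 5693.16 s = 1.58 hours.

1.58 hours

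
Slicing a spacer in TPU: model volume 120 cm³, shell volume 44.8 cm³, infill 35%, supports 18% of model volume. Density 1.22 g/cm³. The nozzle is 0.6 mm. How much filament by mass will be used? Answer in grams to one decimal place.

113.1 g

Interior volume = 120 − 44.8 = 75.2 cm³.
Infill volume: 0.35 × 75.2 → 26.32 cm³.
Support: 0.18 × 120 → 21.6 cm³.
Total extruded: 44.8 + 26.32 + 21.6 → 92.72 cm³.
Mass: 92.72 × 1.22 → 113.1184 g.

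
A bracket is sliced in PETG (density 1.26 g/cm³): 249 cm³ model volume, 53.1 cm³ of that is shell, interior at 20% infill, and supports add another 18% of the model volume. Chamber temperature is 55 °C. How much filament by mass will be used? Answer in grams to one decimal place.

172.7 g

Volume inside the shell: 249 − 53.1 → 195.9 cm³.
Infill volume = 0.20 × 195.9 = 39.18 cm³.
Support = 0.18 × 249 = 44.82 cm³.
Deposited volume: 53.1 + 39.18 + 44.82 → 137.1 cm³.
Mass = 137.1 × 1.26, so 172.746 g.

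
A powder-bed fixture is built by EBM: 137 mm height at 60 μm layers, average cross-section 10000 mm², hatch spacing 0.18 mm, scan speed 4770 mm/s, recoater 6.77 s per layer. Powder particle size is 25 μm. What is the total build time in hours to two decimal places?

11.68 hours

Number of layers: 137 / 0.06 → 2284 (rounded up).
Per-layer scan distance = 10000 / 0.18, so 55555.6 mm.
Scan time per layer: 55555.6 / 4770 → 11.6469 s.
Layer cycle: 11.6469 + 6.77 → 18.4169 s.
2284 layers × 18.4169 s/layer = 42064.1996 s, i.e. 11.68 hours.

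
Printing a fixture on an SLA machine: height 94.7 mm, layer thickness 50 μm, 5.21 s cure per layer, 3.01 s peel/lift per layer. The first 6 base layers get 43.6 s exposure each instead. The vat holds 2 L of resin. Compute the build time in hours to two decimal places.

Number of layers: 94.7 / 0.05 → 1894 (rounded up).
Base layers = 6 × (43.6 + 3.01) = 279.66 s.
Remaining layers: 1888 × (5.21 + 3.01) → 15519.36 s.
Total = 279.66 + 15519.36 = 15799.02 s = 4.39 hours.

4.39 hours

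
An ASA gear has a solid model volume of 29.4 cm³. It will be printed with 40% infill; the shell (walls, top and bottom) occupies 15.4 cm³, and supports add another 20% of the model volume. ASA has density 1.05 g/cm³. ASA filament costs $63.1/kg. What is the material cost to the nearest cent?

Volume inside the shell = 29.4 − 15.4, so 14 cm³.
Infill deposited = 0.40 × 14 = 5.6 cm³.
Support: 0.20 × 29.4 → 5.88 cm³.
Total extruded = 15.4 + 5.6 + 5.88, so 26.88 cm³.
Mass = 26.88 × 1.05, so 28.224 g.
Cost = 28.224 g / 1000 × $63.1/kg = $1.78.

$1.78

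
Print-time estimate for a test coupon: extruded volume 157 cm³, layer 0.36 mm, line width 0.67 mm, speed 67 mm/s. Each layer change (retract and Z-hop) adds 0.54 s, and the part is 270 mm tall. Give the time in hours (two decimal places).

Bead cross-section = 0.36 × 0.67 = 0.2412 mm².
Toolpath length = 157 cm³ / 0.2412 mm² = 157000 / 0.2412 = 650912.1 mm.
Print-move time: 650912.1 / 67 → 9715.1 s.
Layer count = ceil(270 / 0.36) = 750.
Non-print overhead: 750 × 0.54 → 405 s.
Total = 9715.1 + 405 = 10120.1 s = 2.81 hours.

2.81 hours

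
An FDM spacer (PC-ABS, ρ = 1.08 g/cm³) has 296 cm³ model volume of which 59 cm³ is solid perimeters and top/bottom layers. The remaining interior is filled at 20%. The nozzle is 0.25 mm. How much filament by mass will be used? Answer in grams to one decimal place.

Interior volume = 296 − 59 = 237 cm³.
Infill volume = 0.20 × 237 = 47.4 cm³.
Deposited volume = 59 + 47.4 = 106.4 cm³.
Mass: 106.4 × 1.08 → 114.912 g.

114.9 g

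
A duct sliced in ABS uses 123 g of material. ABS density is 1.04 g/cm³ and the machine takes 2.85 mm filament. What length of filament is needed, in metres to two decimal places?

18.54 m

Volume = 123 g / 1.04 g·cm⁻³ = 118.2692 cm³ = 118269.2 mm³.
A = π r² = π × 1.425² = 6.3794 mm².
L = V/A = 118269.2/6.3794 = 18539.24 mm → 18.54 m.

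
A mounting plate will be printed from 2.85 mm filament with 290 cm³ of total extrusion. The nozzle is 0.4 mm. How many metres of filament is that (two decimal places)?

A = π r² = π × 1.425² = 6.3794 mm².
L = 290000 mm³ / 6.3794 mm² = 45458.82 mm, i.e. 45.46 m.

45.46 m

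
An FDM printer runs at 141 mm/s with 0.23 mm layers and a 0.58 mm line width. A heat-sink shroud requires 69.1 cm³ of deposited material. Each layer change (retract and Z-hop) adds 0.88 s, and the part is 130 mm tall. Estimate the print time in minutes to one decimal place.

Bead cross-section = 0.23 × 0.58, so 0.1334 mm².
Path length: 69100 mm³ / 0.1334 mm² → 517991 mm.
Print-move time: 517991 / 141 → 3673.7 s.
Layers = ⌈130/0.23⌉ = 566.
Z-hop total: 566 × 0.88 → 498.08 s.
Total = 3673.7 + 498.08 = 4171.78 s = 69.5 minutes.

69.5 minutes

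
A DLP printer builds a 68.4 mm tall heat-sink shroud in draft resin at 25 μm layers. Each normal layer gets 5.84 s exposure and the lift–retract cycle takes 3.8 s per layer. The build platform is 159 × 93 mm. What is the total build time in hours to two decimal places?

Number of layers: 68.4 / 0.025 → 2736 (rounded up).
Cycle time = 5.84 + 3.8, so 9.64 s.
Build time: 2736 × 9.64 s = 26375.04 s, i.e. 7.33 hours.

7.33 hours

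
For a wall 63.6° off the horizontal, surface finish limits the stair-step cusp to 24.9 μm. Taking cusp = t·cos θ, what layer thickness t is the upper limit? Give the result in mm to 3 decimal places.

0.056 mm

t = h_c / cos θ = 0.0249 / 0.4446 = 0.056 mm.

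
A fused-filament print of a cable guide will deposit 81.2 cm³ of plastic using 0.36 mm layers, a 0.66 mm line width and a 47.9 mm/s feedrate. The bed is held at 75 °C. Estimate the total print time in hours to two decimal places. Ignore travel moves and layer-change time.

Extrusion cross-section = 0.36 × 0.66, so 0.2376 mm².
Total extruded path = 81200/0.2376 = 341750.8 mm.
Time extruding = 341750.8 / 47.9, so 7134.7 s.
Converting: 7134.7 s = 1.98 hours.

1.98 hours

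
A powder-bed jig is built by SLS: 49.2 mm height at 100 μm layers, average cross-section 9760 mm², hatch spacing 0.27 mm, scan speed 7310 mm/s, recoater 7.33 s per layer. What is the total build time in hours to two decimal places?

Number of layers: 49.2 / 0.1 → 492 (rounded up).
Per-layer scan distance = 9760 / 0.27, so 36148.1 mm.
Scan time per layer = 36148.1 / 7310 = 4.945 s.
Per-layer time = 4.945 + 7.33 = 12.275 s.
Build time = 492 × 12.275 = 6039.3 s = 1.68 hours.

1.68 hours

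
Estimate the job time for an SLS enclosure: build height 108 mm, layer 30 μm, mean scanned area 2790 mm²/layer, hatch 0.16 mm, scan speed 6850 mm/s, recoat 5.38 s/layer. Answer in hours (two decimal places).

Number of layers: 108 / 0.03 → 3600 (rounded up).
Scan path per layer: 2790 / 0.16 → 17437.5 mm.
Laser time per layer = 17437.5 / 6850 = 2.5456 s.
Time per layer = 2.5456 + 5.38 = 7.9256 s.
Total: 3600 × 7.9256 s = 28532.16 s → 7.93 hours.

7.93 hours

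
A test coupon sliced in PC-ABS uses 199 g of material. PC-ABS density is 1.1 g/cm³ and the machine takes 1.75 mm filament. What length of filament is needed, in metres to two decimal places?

Volume = 199 g / 1.1 g·cm⁻³ = 180.9091 cm³ = 180909.1 mm³.
Cross-section of 1.75 mm filament: π·(1.75/2)² = 2.4053 mm².
Length = 180909.1 / 2.4053 = 75212.7 mm = 75.21 m.

75.21 m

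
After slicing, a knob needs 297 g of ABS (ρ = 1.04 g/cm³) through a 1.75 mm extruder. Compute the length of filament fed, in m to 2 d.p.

118.73 m

Volume = 297 g / 1.04 g·cm⁻³ = 285.5769 cm³ = 285576.9 mm³.
A = π r² = π × 0.875² = 2.4053 mm².
L = V/A = 285576.9/2.4053 = 118728.18 mm → 118.73 m.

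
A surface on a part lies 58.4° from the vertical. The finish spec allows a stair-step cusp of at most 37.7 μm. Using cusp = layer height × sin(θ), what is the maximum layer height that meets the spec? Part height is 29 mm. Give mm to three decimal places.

0.044 mm

sin(58.4°) = 0.8517; t_max = 0.0377/0.8517 = 0.044 mm.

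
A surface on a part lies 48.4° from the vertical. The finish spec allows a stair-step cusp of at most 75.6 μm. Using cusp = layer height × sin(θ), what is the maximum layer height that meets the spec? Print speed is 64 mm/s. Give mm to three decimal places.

sin(48.4°) = 0.7478; t_max = 0.0756/0.7478 = 0.101 mm.

0.101 mm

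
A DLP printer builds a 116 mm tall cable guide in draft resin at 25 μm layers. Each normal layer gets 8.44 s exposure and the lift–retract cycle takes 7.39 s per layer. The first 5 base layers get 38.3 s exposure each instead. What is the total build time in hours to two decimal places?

20.44 hours

Layers = ⌈116/0.025⌉ = 4640.
Bottom layers: 5 × (38.3 + 7.39) → 228.45 s.
Remaining layers: 4635 × (8.44 + 7.39) → 73372.05 s.
Total = 228.45 + 73372.05 = 73600.5 s = 20.44 hours.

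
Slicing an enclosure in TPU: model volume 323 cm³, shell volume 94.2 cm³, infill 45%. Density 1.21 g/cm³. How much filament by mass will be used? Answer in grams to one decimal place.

238.6 g

Infill region = 323 − 94.2 = 228.8 cm³.
Deposited infill = 0.45 × 228.8, so 102.96 cm³.
Total extruded = 94.2 + 102.96, so 197.16 cm³.
Mass = 197.16 × 1.21, so 238.5636 g.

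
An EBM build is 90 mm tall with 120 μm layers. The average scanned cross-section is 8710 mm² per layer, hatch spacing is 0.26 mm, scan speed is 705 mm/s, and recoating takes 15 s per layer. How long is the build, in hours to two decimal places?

13.02 hours

Number of layers: 90 / 0.12 → 750 (rounded up).
Hatch length per layer = 8710 / 0.26, so 33500 mm.
Scan time per layer = 33500 / 705 = 47.5177 s.
Time per layer = 47.5177 + 15, so 62.5177 s.
Total: 750 × 62.5177 s = 46888.275 s → 13.02 hours.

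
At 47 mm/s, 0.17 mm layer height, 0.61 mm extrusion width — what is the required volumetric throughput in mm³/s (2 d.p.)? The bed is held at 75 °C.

4.87

Bead cross-section = 0.17 × 0.61, so 0.1037 mm².
Volumetric flow = 47 × 0.1037 = 4.87 mm³/s.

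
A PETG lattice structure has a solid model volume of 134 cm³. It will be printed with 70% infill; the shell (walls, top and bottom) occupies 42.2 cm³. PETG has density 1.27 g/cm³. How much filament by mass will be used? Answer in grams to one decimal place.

135.2 g

Volume inside the shell = 134 − 42.2 = 91.8 cm³.
Infill volume = 0.70 × 91.8 = 64.26 cm³.
Total printed volume = 42.2 + 64.26, so 106.46 cm³.
Mass: 106.46 × 1.27 → 135.2042 g.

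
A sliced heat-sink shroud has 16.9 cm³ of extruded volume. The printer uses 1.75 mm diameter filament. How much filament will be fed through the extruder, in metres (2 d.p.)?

7.03 m

Filament cross-section = π × (1.75/2)² = 2.4053 mm².
Length = 16.9 cm³ / 2.4053 mm² = 16900 / 2.4053 = 7026.15 mm = 7.03 m.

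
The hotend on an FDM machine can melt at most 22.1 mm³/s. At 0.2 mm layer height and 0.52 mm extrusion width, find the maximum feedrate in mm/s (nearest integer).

Extrusion cross-section: 0.2 × 0.52 → 0.104 mm².
v_max = Q/A = 22.1/0.104 = 212.50 mm/s → 213 mm/s.

213 mm/s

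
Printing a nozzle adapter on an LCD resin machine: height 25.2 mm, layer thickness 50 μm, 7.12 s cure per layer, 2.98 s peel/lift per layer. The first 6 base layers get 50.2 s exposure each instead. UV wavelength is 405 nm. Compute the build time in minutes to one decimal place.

Number of layers: 25.2 / 0.05 → 504 (rounded up).
Burn-in layers = 6 × (50.2 + 2.98) = 319.08 s.
Normal layers = 498 × (7.12 + 2.98), so 5029.8 s.
Total = 319.08 + 5029.8 = 5348.88 s = 89.1 minutes.

89.1 minutes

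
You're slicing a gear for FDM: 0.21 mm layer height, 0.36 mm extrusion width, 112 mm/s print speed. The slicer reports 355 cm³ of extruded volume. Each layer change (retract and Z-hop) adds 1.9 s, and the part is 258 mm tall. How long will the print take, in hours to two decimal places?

Line area = 0.21 × 0.36 = 0.0756 mm².
Path length: 355000 mm³ / 0.0756 mm² → 4695767.2 mm.
Print-move time = 4695767.2 / 112, so 41926.5 s.
Layers = ⌈258/0.21⌉ = 1229.
Z-hop total = 1229 × 1.9 = 2335.1 s.
Total = 41926.5 + 2335.1 = 44261.6 s = 12.29 hours.

12.29 hours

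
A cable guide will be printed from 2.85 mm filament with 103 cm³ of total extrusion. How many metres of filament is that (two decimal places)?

16.15 m

Cross-section of 2.85 mm filament: π·(2.85/2)² = 6.3794 mm².
Length = 103 cm³ / 6.3794 mm² = 103000 / 6.3794 = 16145.72 mm = 16.15 m.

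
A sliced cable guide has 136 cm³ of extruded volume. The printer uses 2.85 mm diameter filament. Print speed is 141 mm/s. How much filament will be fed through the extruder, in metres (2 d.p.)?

Filament cross-section = π × (2.85/2)² = 6.3794 mm².
L = 136000 mm³ / 6.3794 mm² = 21318.62 mm, i.e. 21.32 m.

21.32 m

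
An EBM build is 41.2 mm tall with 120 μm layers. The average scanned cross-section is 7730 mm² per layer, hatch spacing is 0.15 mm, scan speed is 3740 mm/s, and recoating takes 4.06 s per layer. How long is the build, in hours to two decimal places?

1.70 hours

Number of layers: 41.2 / 0.12 → 344 (rounded up).
Per-layer scan distance = 7730 / 0.15 = 51533.3 mm.
Beam time per layer = 51533.3 / 3740 = 13.779 s.
Time per layer: 13.779 + 4.06 → 17.839 s.
Total: 344 × 17.839 s = 6136.616 s → 1.70 hours.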